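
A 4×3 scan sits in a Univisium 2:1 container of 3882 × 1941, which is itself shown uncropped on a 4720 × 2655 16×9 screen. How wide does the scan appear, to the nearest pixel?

Inside the 3882×1941 canvas the scan is height-limited at 2588.00 × 1941.00.
The Univisium 2:1 canvas is width-limited in 4720×2655, giving 4720.00 × 2360.00; scale factor 1.2159.
So the scan's width is 2588.00 × 1.2159 ≈ 3146.67.

3147 px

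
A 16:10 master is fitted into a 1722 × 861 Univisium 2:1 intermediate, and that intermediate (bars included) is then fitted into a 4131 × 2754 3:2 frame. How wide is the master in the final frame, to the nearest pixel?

First fit — 16:10 into 1722×861 spans the height: 1377.60 × 861.00.
Univisium 2:1 in 4131×2754: fills the width, so the intermediate becomes 4131.00 × 2065.50 — a scale of ×2.3990.
Applying the same ×2.3990: 1377.60 → 3304.80.

3305 px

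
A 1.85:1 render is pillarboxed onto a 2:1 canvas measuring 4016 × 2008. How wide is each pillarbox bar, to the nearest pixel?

151 px

1.85:1 (1.850) < 2:1 (2.000), so the render fills the height.
That makes the image 3714.80 px wide (2008 × 1.850).
4016 − 3714.80 = 301.20 px of bars (150.60 each).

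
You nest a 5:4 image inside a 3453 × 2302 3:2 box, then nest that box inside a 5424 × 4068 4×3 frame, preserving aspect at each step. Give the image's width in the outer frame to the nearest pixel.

First fit — 5:4 into 3453×2302 spans the height: 2877.50 × 2302.00.
The 3:2 canvas is width-limited in 5424×4068, giving 5424.00 × 3616.00; scale factor 1.5708.
The image scales with it: width 2877.50 × 1.5708 ≈ 4520.00.

4520 px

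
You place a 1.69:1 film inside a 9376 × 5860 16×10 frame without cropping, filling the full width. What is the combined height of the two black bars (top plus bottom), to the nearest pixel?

312 px

Content height = 9376 / 1.690 ≈ 5547.93 px.
Black = 5860 − 5547.93 = 312.07 px.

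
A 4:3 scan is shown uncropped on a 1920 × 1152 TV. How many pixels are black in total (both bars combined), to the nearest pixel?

4:3 (1.333) < 5:3 (1.667), so the scan fills the height.
Content width = 1152 × 4/3 ≈ 1536.0000 px.
Black = 1920 − 1536.0000 = 384.0000 px.
Across the 1152-px span: 384.0000 × 1152 ≈ 442368 px.

442368 pixels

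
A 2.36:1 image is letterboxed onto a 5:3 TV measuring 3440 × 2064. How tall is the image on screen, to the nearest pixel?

Since 2.360 > 1.667, the image is width-limited.
Content height = 3440 / 2.360 ≈ 1457.63 px.

1458 px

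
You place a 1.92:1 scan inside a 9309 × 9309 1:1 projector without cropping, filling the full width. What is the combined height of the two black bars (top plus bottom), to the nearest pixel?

Content height = 9309 / 1.920 ≈ 4848.44 px.
9309 − 4848.44 = 4460.56 px of bars.

4461 px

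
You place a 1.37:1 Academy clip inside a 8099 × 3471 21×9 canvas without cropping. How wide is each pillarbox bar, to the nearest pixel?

1672 px

1.37:1 Academy is narrower than 21×9, so it spans the full height.
The clip is 3471 × 1.370 ≈ 4755.27 px wide.
8099 − 4755.27 = 3343.73 px of bars (1671.87 each).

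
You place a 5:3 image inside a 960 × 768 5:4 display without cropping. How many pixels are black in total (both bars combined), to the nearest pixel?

5:3 (1.667) > 5:4 (1.250), so the image fills the width.
The image is 960 × 3/5 ≈ 576.0000 px tall.
768 − 576.0000 = 192.0000 px of bars.
Across the 960-px span: 192.0000 × 960 ≈ 184320 px.

184320 pixels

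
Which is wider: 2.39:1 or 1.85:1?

2.39 and 1.85; 2.39 > 1.85.

2.39:1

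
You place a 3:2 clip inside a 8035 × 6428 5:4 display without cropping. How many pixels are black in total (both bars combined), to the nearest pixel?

8608163 pixels

3:2 (1.500) > 5:4 (1.250), so the clip fills the width.
Content height = 8035 × 2/3 ≈ 5356.6667 px.
6428 − 5356.6667 = 1071.3333 px of bars.
Across the 8035-px span: 1071.3333 × 8035 ≈ 8608163 px.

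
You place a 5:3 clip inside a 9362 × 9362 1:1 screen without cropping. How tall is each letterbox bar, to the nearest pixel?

1872 px

Since 1.667 > 1.000, the clip is width-limited.
The clip is 9362 × 3/5 ≈ 5617.20 px tall.
9362 − 5617.20 = 3744.80 px of bars (1872.40 each).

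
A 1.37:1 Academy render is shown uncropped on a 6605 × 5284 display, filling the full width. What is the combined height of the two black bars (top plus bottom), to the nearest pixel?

463 px

The render is 6605 / 1.370 ≈ 4821.17 px tall.
Leftover height: 5284 − 4821.17 = 462.83 px.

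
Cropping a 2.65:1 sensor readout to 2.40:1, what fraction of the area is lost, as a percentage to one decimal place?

9.4%

Going from 2.65:1 to 2.40:1 means cutting width while keeping height.
(2.400)/(2.650) ≈ 0.906 of the area survives, leaving 9.43% discarded.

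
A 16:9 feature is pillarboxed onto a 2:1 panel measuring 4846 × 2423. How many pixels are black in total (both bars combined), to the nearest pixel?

Since 1.778 < 2.000, the feature is height-limited.
That makes the image 4307.5556 px wide (2423 × 16/9).
Black = 4846 − 4307.5556 = 538.4444 px.
Bar area = 538.4444 × 2423 ≈ 1304651 px.

1304651 pixels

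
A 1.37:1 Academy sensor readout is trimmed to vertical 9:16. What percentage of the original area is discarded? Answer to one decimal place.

58.9%

The height stays; only width is cut (since vertical 9:16 is narrower than 1.37:1 Academy).
Fraction kept = (0.562)/(1.370) ≈ 41.06%, so 58.94% is lost.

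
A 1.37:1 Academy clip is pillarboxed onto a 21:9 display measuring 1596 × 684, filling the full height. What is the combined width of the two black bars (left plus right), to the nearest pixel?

The clip is 684 × 1.370 ≈ 937.08 px wide.
Leftover width: 1596 − 937.08 = 658.92 px.

659 px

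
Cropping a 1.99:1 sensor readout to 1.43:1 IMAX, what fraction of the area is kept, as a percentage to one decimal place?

The height stays; only width is cut (since 1.43:1 IMAX is narrower than 1.99:1).
(1.430)/(1.990) ≈ 0.719 of the area survives.

71.9%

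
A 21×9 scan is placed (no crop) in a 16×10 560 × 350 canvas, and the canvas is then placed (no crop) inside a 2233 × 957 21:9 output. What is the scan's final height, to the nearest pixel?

Inside the 560×350 canvas the scan is width-limited at 560.00 × 240.00.
16×10 in 2233×957: fills the height, so the intermediate becomes 1531.20 × 957.00 — a scale of ×2.7343.
So the scan's height is 240.00 × 2.7343 ≈ 656.23.

656 px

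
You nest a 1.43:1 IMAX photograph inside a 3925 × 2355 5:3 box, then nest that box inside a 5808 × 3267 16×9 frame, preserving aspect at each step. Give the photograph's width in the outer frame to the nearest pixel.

First fit — 1.43:1 IMAX into 3925×2355 spans the height: 3367.65 × 2355.00.
5:3 in 5808×3267: fills the height, so the intermediate becomes 5445.00 × 3267.00 — a scale of ×1.3873.
Applying the same ×1.3873: 3367.65 → 4671.81.

4672 px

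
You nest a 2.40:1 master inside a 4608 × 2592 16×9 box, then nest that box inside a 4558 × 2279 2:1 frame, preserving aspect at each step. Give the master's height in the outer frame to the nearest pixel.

1688 px

Inside the 4608×2592 canvas the master is width-limited at 4608.00 × 1920.00.
The 16×9 canvas is height-limited in 4558×2279, giving 4051.56 × 2279.00; scale factor 0.8792.
So the master's height is 1920.00 × 0.8792 ≈ 1688.15.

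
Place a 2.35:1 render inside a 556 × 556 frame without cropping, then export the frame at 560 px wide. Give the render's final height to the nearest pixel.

In the 556×556 frame the render fills the width: height = 556 / 2.350 ≈ 236.60 px.
The frame scales by 560/556 = 1.0072; 236.60 × 1.0072 ≈ 238.30 px.

238 px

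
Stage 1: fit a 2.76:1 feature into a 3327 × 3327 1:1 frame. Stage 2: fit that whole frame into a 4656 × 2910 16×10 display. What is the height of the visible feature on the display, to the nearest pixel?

First fit — 2.76:1 into 3327×3327 spans the width: 3327.00 × 1205.43.
1:1 in 4656×2910: fills the height, so the intermediate becomes 2910.00 × 2910.00 — a scale of ×0.8747.
So the feature's height is 1205.43 × 0.8747 ≈ 1054.35.

1054 px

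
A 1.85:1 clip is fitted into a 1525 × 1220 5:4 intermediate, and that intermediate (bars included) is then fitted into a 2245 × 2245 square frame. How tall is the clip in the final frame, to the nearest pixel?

1.85:1 in 1525×1220: fills the width, so the clip is 1525.00 × 824.32.
5:4 in 2245×2245: fills the width, so the intermediate becomes 2245.00 × 1796.00 — a scale of ×1.4721.
So the clip's height is 824.32 × 1.4721 ≈ 1213.51.

1214 px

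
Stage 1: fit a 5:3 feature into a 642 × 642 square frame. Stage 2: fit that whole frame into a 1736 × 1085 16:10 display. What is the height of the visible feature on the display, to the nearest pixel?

Inside the 642×642 canvas the feature is width-limited at 642.00 × 385.20.
The square canvas is height-limited in 1736×1085, giving 1085.00 × 1085.00; scale factor 1.6900.
So the feature's height is 385.20 × 1.6900 ≈ 651.00.

651 px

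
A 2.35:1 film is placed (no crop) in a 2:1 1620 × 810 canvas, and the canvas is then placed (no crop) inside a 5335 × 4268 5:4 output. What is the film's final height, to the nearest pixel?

2270 px

First fit — 2.35:1 into 1620×810 spans the width: 1620.00 × 689.36.
The 2:1 canvas is width-limited in 5335×4268, giving 5335.00 × 2667.50; scale factor 3.2932.
So the film's height is 689.36 × 3.2932 ≈ 2270.21.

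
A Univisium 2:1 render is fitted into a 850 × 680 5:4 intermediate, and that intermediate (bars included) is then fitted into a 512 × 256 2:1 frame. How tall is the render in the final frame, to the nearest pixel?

Univisium 2:1 in 850×680: fills the width, so the render is 850.00 × 425.00.
5:4 in 512×256: fills the height, so the intermediate becomes 320.00 × 256.00 — a scale of ×0.3765.
The render scales with it: height 425.00 × 0.3765 ≈ 160.00.

160 px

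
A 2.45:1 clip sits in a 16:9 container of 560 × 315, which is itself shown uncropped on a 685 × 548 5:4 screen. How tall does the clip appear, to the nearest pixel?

2.45:1 in 560×315: fills the width, so the clip is 560.00 × 228.57.
16:9 in 685×548: fills the width, so the intermediate becomes 685.00 × 385.31 — a scale of ×1.2232.
So the clip's height is 228.57 × 1.2232 ≈ 279.59.

280 px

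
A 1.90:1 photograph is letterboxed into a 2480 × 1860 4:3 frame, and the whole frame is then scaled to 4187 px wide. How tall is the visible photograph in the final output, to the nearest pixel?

Fitted into 2480×1860, the photograph spans the width; its height is 2480 / 1.900 ≈ 1305.26 px.
The frame scales by 4187/2480 = 1.6883; 1305.26 × 1.6883 ≈ 2203.68 px.

2204 px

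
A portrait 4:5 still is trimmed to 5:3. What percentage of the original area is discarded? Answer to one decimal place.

5:3 is wider than portrait 4:5, so the crop keeps the full width and trims the height.
Area ratio = (0.800)/(1.667) = 48.00%; the remaining 52.00% is cropped out.

52.0%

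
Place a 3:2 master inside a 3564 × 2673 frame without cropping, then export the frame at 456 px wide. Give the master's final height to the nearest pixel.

304 px

Fitted into 3564×2673, the master spans the width; its height is 3564 × 2/3 ≈ 2376.00 px.
Resizing to 456 px wide multiplies everything by 0.1279: 2376.00 → 304.00 px.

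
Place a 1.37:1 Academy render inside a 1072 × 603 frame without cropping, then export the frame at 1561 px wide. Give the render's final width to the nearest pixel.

1203 px

Fitted into 1072×603, the render spans the height; its width is 603 × 1.370 ≈ 826.11 px.
Scaling 1072 → 1561 is ×1.4562, so the width becomes 826.11 × 1.4562 ≈ 1202.95 px.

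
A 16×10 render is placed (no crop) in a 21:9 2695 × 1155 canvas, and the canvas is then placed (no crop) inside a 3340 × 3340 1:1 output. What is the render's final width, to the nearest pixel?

2290 px

16×10 in 2695×1155: fills the height, so the render is 1848.00 × 1155.00.
The 21:9 canvas is width-limited in 3340×3340, giving 3340.00 × 1431.43; scale factor 1.2393.
The render scales with it: width 1848.00 × 1.2393 ≈ 2290.29.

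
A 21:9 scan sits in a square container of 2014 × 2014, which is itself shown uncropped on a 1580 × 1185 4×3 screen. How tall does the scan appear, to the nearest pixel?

21:9 in 2014×2014: fills the width, so the scan is 2014.00 × 863.14.
Second fit — the square canvas into 1580×1185 spans the height: 1185.00 × 1185.00 (×0.5884 from 2014×2014).
The scan scales with it: height 863.14 × 0.5884 ≈ 507.86.

508 px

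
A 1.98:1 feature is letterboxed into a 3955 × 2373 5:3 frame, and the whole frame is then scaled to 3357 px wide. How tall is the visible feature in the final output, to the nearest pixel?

In the 3955×2373 frame the feature fills the width: height = 3955 / 1.980 ≈ 1997.47 px.
Scaling 3955 → 3357 is ×0.8488, so the height becomes 1997.47 × 0.8488 ≈ 1695.45 px.

1695 px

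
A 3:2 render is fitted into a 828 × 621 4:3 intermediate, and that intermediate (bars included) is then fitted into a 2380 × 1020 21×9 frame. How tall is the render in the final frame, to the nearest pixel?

907 px

3:2 in 828×621: fills the width, so the render is 828.00 × 552.00.
Second fit — the 4:3 canvas into 2380×1020 spans the height: 1360.00 × 1020.00 (×1.6425 from 828×621).
Applying the same ×1.6425: 552.00 → 906.67.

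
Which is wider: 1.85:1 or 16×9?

1.85:1

1.85 and 16×9 = 1.778; 1.85 > 1.778.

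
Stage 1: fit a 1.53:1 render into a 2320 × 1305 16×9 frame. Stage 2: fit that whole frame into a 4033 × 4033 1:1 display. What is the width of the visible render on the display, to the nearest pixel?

First fit — 1.53:1 into 2320×1305 spans the height: 1996.65 × 1305.00.
16×9 in 4033×4033: fills the width, so the intermediate becomes 4033.00 × 2268.56 — a scale of ×1.7384.
Applying the same ×1.7384: 1996.65 → 3470.90.

3471 px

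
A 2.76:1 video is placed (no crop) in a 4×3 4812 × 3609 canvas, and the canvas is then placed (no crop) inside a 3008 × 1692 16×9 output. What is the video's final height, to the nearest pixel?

First fit — 2.76:1 into 4812×3609 spans the width: 4812.00 × 1743.48.
Second fit — the 4×3 canvas into 3008×1692 spans the height: 2256.00 × 1692.00 (×0.4688 from 4812×3609).
So the video's height is 1743.48 × 0.4688 ≈ 817.39.

817 px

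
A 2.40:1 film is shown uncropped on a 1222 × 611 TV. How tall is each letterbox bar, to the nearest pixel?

2.40:1 (2.400) > 2:1 (2.000), so the film fills the width.
That makes the image 509.17 px tall (1222 / 2.400).
Black = 611 − 509.17 = 101.83 px, or 50.92 per bar.

51 px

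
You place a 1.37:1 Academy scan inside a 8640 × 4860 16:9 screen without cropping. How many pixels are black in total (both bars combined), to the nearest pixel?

1.37:1 Academy is narrower than 16:9, so it spans the full height.
That makes the image 6658.2000 px wide (4860 × 1.370).
8640 − 6658.2000 = 1981.8000 px of bars.
Bar area = 1981.8000 × 4860 ≈ 9631548 px.

9631548 pixels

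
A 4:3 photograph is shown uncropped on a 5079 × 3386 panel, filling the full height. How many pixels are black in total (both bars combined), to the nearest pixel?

1910833 pixels

That makes the image 4514.6667 px wide (3386 × 4/3).
Black = 5079 − 4514.6667 = 564.3333 px.
Bar area = 564.3333 × 3386 ≈ 1910833 px.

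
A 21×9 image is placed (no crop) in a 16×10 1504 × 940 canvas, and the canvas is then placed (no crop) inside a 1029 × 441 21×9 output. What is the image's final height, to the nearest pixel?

Inside the 1504×940 canvas the image is width-limited at 1504.00 × 644.57.
Second fit — the 16×10 canvas into 1029×441 spans the height: 705.60 × 441.00 (×0.4691 from 1504×940).
So the image's height is 644.57 × 0.4691 ≈ 302.40.

302 px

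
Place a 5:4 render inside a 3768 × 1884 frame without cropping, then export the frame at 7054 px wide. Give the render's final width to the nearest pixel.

Fitted into 3768×1884, the render spans the height; its width is 1884 × 5/4 ≈ 2355.00 px.
The frame scales by 7054/3768 = 1.8721; 2355.00 × 1.8721 ≈ 4408.75 px.

4409 px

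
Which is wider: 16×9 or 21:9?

21:9

16×9 = 1.778 and 21:9 = 2.333; 2.333 > 1.778.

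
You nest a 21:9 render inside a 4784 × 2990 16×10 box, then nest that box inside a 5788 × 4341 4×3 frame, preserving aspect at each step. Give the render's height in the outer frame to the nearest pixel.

2481 px

Inside the 4784×2990 canvas the render is width-limited at 4784.00 × 2050.29.
The 16×10 canvas is width-limited in 5788×4341, giving 5788.00 × 3617.50; scale factor 1.2099.
The render scales with it: height 2050.29 × 1.2099 ≈ 2480.57.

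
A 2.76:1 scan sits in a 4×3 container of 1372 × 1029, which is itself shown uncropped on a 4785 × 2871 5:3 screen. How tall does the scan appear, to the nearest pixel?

First fit — 2.76:1 into 1372×1029 spans the width: 1372.00 × 497.10.
Second fit — the 4×3 canvas into 4785×2871 spans the height: 3828.00 × 2871.00 (×2.7901 from 1372×1029).
Applying the same ×2.7901: 497.10 → 1386.96.

1387 px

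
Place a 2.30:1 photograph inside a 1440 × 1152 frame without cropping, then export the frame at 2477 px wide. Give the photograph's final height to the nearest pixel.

1077 px

At 1440×1152 the photograph is width-limited, so height = 1440 / 2.300 ≈ 626.09 px.
Scaling 1440 → 2477 is ×1.7201, so the height becomes 626.09 × 1.7201 ≈ 1076.96 px.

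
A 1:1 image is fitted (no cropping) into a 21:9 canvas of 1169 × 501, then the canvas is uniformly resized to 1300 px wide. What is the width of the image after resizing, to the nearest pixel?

Fitted into 1169×501, the image spans the height; its width is 501 × 1/1 ≈ 501.00 px.
Resizing to 1300 px wide multiplies everything by 1.1121: 501.00 → 557.14 px.

557 px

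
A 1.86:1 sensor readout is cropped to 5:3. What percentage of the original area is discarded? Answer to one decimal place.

10.4%

The height stays; only width is cut (since 5:3 is narrower than 1.86:1).
Area ratio = (1.667)/(1.860) = 89.61%; the remaining 10.39% is cropped out.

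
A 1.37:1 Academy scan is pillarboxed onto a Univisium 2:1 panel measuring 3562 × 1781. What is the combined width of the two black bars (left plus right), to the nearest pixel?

1122 px

1.37:1 Academy is narrower than Univisium 2:1, so it spans the full height.
The scan is 1781 × 1.370 ≈ 2439.97 px wide.
3562 − 2439.97 = 1122.03 px of bars.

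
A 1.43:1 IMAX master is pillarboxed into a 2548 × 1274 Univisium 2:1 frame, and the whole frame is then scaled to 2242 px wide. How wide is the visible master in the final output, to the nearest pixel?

1603 px

At 2548×1274 the master is height-limited, so width = 1274 × 1.430 ≈ 1821.82 px.
Scaling 2548 → 2242 is ×0.8799, so the width becomes 1821.82 × 0.8799 ≈ 1603.03 px.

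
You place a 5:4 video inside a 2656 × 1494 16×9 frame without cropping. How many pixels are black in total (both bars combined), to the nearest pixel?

1178019 pixels

5:4 is narrower than 16×9, so it spans the full height.
Content width = 1494 × 5/4 ≈ 1867.5000 px.
2656 − 1867.5000 = 788.5000 px of bars.
Bar area = 788.5000 × 1494 ≈ 1178019 px.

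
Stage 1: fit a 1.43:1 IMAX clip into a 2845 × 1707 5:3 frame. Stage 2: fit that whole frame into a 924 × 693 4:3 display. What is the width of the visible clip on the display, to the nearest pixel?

1.43:1 IMAX in 2845×1707: fills the height, so the clip is 2441.01 × 1707.00.
Second fit — the 5:3 canvas into 924×693 spans the width: 924.00 × 554.40 (×0.3248 from 2845×1707).
So the clip's width is 2441.01 × 0.3248 ≈ 792.79.

793 px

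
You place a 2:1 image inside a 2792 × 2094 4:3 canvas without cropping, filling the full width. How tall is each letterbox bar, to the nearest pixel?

349 px

Content height = 2792 × 1/2 ≈ 1396.00 px.
Leftover height: 2094 − 1396.00 = 698.00 px → 349.00 each side.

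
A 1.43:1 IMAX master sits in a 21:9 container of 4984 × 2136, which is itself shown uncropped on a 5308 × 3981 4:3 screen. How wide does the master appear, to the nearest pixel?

3253 px

Inside the 4984×2136 canvas the master is height-limited at 3054.48 × 2136.00.
Second fit — the 21:9 canvas into 5308×3981 spans the width: 5308.00 × 2274.86 (×1.0650 from 4984×2136).
Applying the same ×1.0650: 3054.48 → 3253.05.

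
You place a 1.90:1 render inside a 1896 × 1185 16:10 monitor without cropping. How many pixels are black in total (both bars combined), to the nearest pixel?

354752 pixels

Since 1.900 > 1.600, the render is width-limited.
That makes the image 997.8947 px tall (1896 / 1.900).
Black = 1185 − 997.8947 = 187.1053 px.
Bar area = 187.1053 × 1896 ≈ 354752 px.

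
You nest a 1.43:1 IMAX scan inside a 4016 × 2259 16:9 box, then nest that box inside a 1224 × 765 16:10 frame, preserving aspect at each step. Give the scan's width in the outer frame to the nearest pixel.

Inside the 4016×2259 canvas the scan is height-limited at 3230.37 × 2259.00.
The 16:9 canvas is width-limited in 1224×765, giving 1224.00 × 688.50; scale factor 0.3048.
So the scan's width is 3230.37 × 0.3048 ≈ 984.55.

985 px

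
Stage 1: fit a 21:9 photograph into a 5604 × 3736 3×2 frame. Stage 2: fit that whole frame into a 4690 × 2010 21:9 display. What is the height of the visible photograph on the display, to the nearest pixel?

1292 px

Inside the 5604×3736 canvas the photograph is width-limited at 5604.00 × 2401.71.
Second fit — the 3×2 canvas into 4690×2010 spans the height: 3015.00 × 2010.00 (×0.5380 from 5604×3736).
So the photograph's height is 2401.71 × 0.5380 ≈ 1292.14.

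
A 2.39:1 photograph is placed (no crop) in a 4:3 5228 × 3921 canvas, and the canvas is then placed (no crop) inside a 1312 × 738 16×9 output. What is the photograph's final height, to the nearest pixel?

412 px

2.39:1 in 5228×3921: fills the width, so the photograph is 5228.00 × 2187.45.
Second fit — the 4:3 canvas into 1312×738 spans the height: 984.00 × 738.00 (×0.1882 from 5228×3921).
So the photograph's height is 2187.45 × 0.1882 ≈ 411.72.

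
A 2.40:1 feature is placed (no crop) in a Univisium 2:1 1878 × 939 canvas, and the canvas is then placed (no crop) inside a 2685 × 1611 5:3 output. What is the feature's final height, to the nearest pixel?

Inside the 1878×939 canvas the feature is width-limited at 1878.00 × 782.50.
Univisium 2:1 in 2685×1611: fills the width, so the intermediate becomes 2685.00 × 1342.50 — a scale of ×1.4297.
Applying the same ×1.4297: 782.50 → 1118.75.

1119 px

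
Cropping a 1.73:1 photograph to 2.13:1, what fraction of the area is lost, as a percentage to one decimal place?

18.8%

2.13:1 is wider than 1.73:1, so the crop keeps the full width and trims the height.
(1.730)/(2.130) ≈ 0.812 of the area survives, leaving 18.78% discarded.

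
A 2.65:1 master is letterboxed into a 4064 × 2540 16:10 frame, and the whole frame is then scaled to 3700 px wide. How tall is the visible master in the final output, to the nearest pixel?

1396 px

At 4064×2540 the master is width-limited, so height = 4064 / 2.650 ≈ 1533.58 px.
The frame scales by 3700/4064 = 0.9104; 1533.58 × 0.9104 ≈ 1396.23 px.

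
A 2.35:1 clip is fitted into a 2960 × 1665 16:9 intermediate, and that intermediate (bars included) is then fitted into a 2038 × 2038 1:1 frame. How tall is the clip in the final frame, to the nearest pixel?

2.35:1 in 2960×1665: fills the width, so the clip is 2960.00 × 1259.57.
16:9 in 2038×2038: fills the width, so the intermediate becomes 2038.00 × 1146.38 — a scale of ×0.6885.
The clip scales with it: height 1259.57 × 0.6885 ≈ 867.23.

867 px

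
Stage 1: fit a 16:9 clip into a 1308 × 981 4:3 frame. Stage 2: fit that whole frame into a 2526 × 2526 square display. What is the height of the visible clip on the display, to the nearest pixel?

First fit — 16:9 into 1308×981 spans the width: 1308.00 × 735.75.
Second fit — the 4:3 canvas into 2526×2526 spans the width: 2526.00 × 1894.50 (×1.9312 from 1308×981).
So the clip's height is 735.75 × 1.9312 ≈ 1420.88.

1421 px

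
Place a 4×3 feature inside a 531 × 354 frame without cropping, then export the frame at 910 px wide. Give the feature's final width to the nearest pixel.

At 531×354 the feature is height-limited, so width = 354 × 4/3 ≈ 472.00 px.
Scaling 531 → 910 is ×1.7137, so the width becomes 472.00 × 1.7137 ≈ 808.89 px.

809 px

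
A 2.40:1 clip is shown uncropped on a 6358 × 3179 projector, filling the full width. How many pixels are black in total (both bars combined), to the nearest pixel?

3368680 pixels

Content height = 6358 / 2.400 ≈ 2649.1667 px.
Leftover height: 3179 − 2649.1667 = 529.8333 px.
That's 529.8333 × 6358 ≈ 3368680 black pixels.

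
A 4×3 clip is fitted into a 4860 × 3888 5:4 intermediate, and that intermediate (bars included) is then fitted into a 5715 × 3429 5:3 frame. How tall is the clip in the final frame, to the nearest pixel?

Inside the 4860×3888 canvas the clip is width-limited at 4860.00 × 3645.00.
5:4 in 5715×3429: fills the height, so the intermediate becomes 4286.25 × 3429.00 — a scale of ×0.8819.
Applying the same ×0.8819: 3645.00 → 3214.69.

3215 px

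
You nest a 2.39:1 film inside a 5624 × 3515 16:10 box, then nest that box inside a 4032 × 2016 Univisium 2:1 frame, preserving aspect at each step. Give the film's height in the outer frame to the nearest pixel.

Inside the 5624×3515 canvas the film is width-limited at 5624.00 × 2353.14.
16:10 in 4032×2016: fills the height, so the intermediate becomes 3225.60 × 2016.00 — a scale of ×0.5735.
The film scales with it: height 2353.14 × 0.5735 ≈ 1349.62.

1350 px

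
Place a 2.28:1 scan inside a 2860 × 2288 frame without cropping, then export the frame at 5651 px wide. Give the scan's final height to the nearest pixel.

At 2860×2288 the scan is width-limited, so height = 2860 / 2.280 ≈ 1254.39 px.
Resizing to 5651 px wide multiplies everything by 1.9759: 1254.39 → 2478.51 px.

2479 px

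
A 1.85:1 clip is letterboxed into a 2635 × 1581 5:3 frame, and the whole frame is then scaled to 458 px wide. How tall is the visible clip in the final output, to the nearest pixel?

248 px

Fitted into 2635×1581, the clip spans the width; its height is 2635 / 1.850 ≈ 1424.32 px.
The frame scales by 458/2635 = 0.1738; 1424.32 × 0.1738 ≈ 247.57 px.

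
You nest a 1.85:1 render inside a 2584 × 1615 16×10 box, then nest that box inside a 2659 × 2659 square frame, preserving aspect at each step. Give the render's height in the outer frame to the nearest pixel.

Inside the 2584×1615 canvas the render is width-limited at 2584.00 × 1396.76.
Second fit — the 16×10 canvas into 2659×2659 spans the width: 2659.00 × 1661.88 (×1.0290 from 2584×1615).
So the render's height is 1396.76 × 1.0290 ≈ 1437.30.

1437 px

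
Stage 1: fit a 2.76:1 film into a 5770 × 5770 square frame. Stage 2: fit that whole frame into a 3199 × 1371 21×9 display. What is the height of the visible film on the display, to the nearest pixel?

Inside the 5770×5770 canvas the film is width-limited at 5770.00 × 2090.58.
Second fit — the square canvas into 3199×1371 spans the height: 1371.00 × 1371.00 (×0.2376 from 5770×5770).
The film scales with it: height 2090.58 × 0.2376 ≈ 496.74.

497 px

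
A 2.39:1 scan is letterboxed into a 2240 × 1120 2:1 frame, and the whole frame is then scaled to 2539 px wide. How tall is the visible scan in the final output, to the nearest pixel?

1062 px

At 2240×1120 the scan is width-limited, so height = 2240 / 2.390 ≈ 937.24 px.
Resizing to 2539 px wide multiplies everything by 1.1335: 937.24 → 1062.34 px.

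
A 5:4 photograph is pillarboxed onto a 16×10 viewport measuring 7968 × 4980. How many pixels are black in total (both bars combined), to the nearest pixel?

Since 1.250 < 1.600, the photograph is height-limited.
That makes the image 6225.0000 px wide (4980 × 5/4).
7968 − 6225.0000 = 1743.0000 px of bars.
Across the 4980-px span: 1743.0000 × 4980 ≈ 8680140 px.

8680140 pixels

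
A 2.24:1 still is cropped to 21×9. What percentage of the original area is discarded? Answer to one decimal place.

4.0%

The width stays; only height is cut (since 21×9 is wider than 2.24:1).
Fraction kept = (2.240)/(2.333) ≈ 96.00%, so 4.00% is lost.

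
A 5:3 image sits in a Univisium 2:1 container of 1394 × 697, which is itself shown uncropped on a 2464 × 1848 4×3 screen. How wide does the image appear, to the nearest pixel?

Inside the 1394×697 canvas the image is height-limited at 1161.67 × 697.00.
Second fit — the Univisium 2:1 canvas into 2464×1848 spans the width: 2464.00 × 1232.00 (×1.7676 from 1394×697).
So the image's width is 1161.67 × 1.7676 ≈ 2053.33.

2053 px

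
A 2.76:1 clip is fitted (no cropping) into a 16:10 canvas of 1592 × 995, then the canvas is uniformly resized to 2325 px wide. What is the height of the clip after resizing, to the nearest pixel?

At 1592×995 the clip is width-limited, so height = 1592 / 2.760 ≈ 576.81 px.
The frame scales by 2325/1592 = 1.4604; 576.81 × 1.4604 ≈ 842.39 px.

842 px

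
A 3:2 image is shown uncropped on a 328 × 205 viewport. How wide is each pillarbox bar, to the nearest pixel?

10 px

Since 1.500 < 1.600, the image is height-limited.
Content width = 205 × 3/2 ≈ 307.50 px.
Black = 328 − 307.50 = 20.50 px, or 10.25 per bar.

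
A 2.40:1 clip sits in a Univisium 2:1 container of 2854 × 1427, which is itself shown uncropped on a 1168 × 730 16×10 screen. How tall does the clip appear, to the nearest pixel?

487 px

2.40:1 in 2854×1427: fills the width, so the clip is 2854.00 × 1189.17.
The Univisium 2:1 canvas is width-limited in 1168×730, giving 1168.00 × 584.00; scale factor 0.4093.
Applying the same ×0.4093: 1189.17 → 486.67.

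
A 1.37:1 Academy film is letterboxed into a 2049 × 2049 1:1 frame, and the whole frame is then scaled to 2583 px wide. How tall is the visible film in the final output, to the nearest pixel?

At 2049×2049 the film is width-limited, so height = 2049 / 1.370 ≈ 1495.62 px.
Scaling 2049 → 2583 is ×1.2606, so the height becomes 1495.62 × 1.2606 ≈ 1885.40 px.

1885 px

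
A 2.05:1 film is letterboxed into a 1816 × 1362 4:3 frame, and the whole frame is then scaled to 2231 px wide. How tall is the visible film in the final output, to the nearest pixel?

1088 px

At 1816×1362 the film is width-limited, so height = 1816 / 2.050 ≈ 885.85 px.
Scaling 1816 → 2231 is ×1.2285, so the height becomes 885.85 × 1.2285 ≈ 1088.29 px.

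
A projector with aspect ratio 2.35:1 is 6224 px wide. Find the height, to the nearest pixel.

2649 px

At 2.35:1, 6224 / 2.350 ≈ 2648.51.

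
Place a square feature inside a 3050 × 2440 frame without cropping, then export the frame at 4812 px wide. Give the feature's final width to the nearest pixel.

3850 px

Fitted into 3050×2440, the feature spans the height; its width is 2440 × 1/1 ≈ 2440.00 px.
Resizing to 4812 px wide multiplies everything by 1.5777: 2440.00 → 3849.60 px.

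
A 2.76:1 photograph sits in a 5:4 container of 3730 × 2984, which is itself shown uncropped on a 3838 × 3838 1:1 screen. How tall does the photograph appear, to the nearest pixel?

2.76:1 in 3730×2984: fills the width, so the photograph is 3730.00 × 1351.45.
5:4 in 3838×3838: fills the width, so the intermediate becomes 3838.00 × 3070.40 — a scale of ×1.0290.
So the photograph's height is 1351.45 × 1.0290 ≈ 1390.58.

1391 px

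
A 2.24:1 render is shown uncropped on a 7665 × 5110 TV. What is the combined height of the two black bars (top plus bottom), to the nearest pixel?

1688 px

2.24:1 (2.240) > 3×2 (1.500), so the render fills the width.
Content height = 7665 / 2.240 ≈ 3421.88 px.
Leftover height: 5110 − 3421.88 = 1688.12 px.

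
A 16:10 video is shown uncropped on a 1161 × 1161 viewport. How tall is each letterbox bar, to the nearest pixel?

218 px

Since 1.600 > 1.000, the video is width-limited.
Content height = 1161 × 10/16 ≈ 725.62 px.
Black = 1161 − 725.62 = 435.38 px, or 217.69 per bar.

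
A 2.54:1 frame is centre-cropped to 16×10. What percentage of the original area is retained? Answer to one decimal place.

Going from 2.54:1 to 16×10 means cutting width while keeping height.
Fraction kept = (1.600)/(2.540) ≈ 62.99%.

63.0%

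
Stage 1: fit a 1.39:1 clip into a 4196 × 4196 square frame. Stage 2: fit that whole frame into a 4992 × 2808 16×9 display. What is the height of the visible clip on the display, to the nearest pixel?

1.39:1 in 4196×4196: fills the width, so the clip is 4196.00 × 3018.71.
square in 4992×2808: fills the height, so the intermediate becomes 2808.00 × 2808.00 — a scale of ×0.6692.
So the clip's height is 3018.71 × 0.6692 ≈ 2020.14.

2020 px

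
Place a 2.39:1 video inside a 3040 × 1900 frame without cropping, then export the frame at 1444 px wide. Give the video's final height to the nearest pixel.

In the 3040×1900 frame the video fills the width: height = 3040 / 2.390 ≈ 1271.97 px.
Scaling 3040 → 1444 is ×0.4750, so the height becomes 1271.97 × 0.4750 ≈ 604.18 px.

604 px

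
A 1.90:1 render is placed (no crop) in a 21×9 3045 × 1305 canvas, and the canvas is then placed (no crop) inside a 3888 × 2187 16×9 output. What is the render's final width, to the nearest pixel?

First fit — 1.90:1 into 3045×1305 spans the height: 2479.50 × 1305.00.
21×9 in 3888×2187: fills the width, so the intermediate becomes 3888.00 × 1666.29 — a scale of ×1.2768.
Applying the same ×1.2768: 2479.50 → 3165.94.

3166 px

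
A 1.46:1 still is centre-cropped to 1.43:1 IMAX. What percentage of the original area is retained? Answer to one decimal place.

1.43:1 IMAX is narrower than 1.46:1, so the crop keeps the full height and trims the width.
Fraction kept = (1.430)/(1.460) ≈ 97.95%.

97.9%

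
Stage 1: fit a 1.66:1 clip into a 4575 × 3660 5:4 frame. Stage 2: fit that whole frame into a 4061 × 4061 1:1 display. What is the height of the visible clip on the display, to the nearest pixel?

Inside the 4575×3660 canvas the clip is width-limited at 4575.00 × 2756.02.
Second fit — the 5:4 canvas into 4061×4061 spans the width: 4061.00 × 3248.80 (×0.8877 from 4575×3660).
So the clip's height is 2756.02 × 0.8877 ≈ 2446.39.

2446 px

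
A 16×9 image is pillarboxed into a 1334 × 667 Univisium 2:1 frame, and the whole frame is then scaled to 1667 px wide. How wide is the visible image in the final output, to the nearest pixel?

1482 px

In the 1334×667 frame the image fills the height: width = 667 × 16/9 ≈ 1185.78 px.
Scaling 1334 → 1667 is ×1.2496, so the width becomes 1185.78 × 1.2496 ≈ 1481.78 px.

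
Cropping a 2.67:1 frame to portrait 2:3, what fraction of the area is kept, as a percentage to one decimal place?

25.0%

The height stays; only width is cut (since portrait 2:3 is narrower than 2.67:1).
(0.667)/(2.670) ≈ 0.250 of the area survives.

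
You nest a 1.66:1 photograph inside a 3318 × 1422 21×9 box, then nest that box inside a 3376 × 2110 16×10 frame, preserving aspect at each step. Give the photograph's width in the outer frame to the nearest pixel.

1.66:1 in 3318×1422: fills the height, so the photograph is 2360.52 × 1422.00.
21×9 in 3376×2110: fills the width, so the intermediate becomes 3376.00 × 1446.86 — a scale of ×1.0175.
So the photograph's width is 2360.52 × 1.0175 ≈ 2401.78.

2402 px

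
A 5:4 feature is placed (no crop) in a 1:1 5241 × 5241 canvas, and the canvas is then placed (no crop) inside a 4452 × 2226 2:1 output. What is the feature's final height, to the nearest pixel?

5:4 in 5241×5241: fills the width, so the feature is 5241.00 × 4192.80.
Second fit — the 1:1 canvas into 4452×2226 spans the height: 2226.00 × 2226.00 (×0.4247 from 5241×5241).
The feature scales with it: height 4192.80 × 0.4247 ≈ 1780.80.

1781 px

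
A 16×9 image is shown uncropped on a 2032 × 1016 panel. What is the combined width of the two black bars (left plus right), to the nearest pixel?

226 px

Since 1.778 < 2.000, the image is height-limited.
Content width = 1016 × 16/9 ≈ 1806.22 px.
Black = 2032 − 1806.22 = 225.78 px.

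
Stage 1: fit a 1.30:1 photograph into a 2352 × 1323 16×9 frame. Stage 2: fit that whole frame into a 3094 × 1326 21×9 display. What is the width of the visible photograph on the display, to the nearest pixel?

1724 px

First fit — 1.30:1 into 2352×1323 spans the height: 1719.90 × 1323.00.
Second fit — the 16×9 canvas into 3094×1326 spans the height: 2357.33 × 1326.00 (×1.0023 from 2352×1323).
So the photograph's width is 1719.90 × 1.0023 ≈ 1723.80.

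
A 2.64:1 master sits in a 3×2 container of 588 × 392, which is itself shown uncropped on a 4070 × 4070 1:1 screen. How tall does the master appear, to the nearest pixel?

First fit — 2.64:1 into 588×392 spans the width: 588.00 × 222.73.
3×2 in 4070×4070: fills the width, so the intermediate becomes 4070.00 × 2713.33 — a scale of ×6.9218.
So the master's height is 222.73 × 6.9218 ≈ 1541.67.

1542 px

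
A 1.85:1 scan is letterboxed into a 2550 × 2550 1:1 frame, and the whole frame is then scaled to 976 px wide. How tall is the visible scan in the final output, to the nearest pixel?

528 px

In the 2550×2550 frame the scan fills the width: height = 2550 / 1.850 ≈ 1378.38 px.
The frame scales by 976/2550 = 0.3827; 1378.38 × 0.3827 ≈ 527.57 px.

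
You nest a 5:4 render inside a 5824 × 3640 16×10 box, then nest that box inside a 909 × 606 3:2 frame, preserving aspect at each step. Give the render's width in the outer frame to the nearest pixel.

First fit — 5:4 into 5824×3640 spans the height: 4550.00 × 3640.00.
The 16×10 canvas is width-limited in 909×606, giving 909.00 × 568.12; scale factor 0.1561.
So the render's width is 4550.00 × 0.1561 ≈ 710.16.

710 px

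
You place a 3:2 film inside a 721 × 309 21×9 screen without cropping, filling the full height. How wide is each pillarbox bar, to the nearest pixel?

That makes the image 463.50 px wide (309 × 3/2).
Leftover width: 721 − 463.50 = 257.50 px → 128.75 each side.

129 px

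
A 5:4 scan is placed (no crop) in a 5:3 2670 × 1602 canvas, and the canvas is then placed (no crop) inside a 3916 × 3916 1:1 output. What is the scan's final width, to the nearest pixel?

First fit — 5:4 into 2670×1602 spans the height: 2002.50 × 1602.00.
The 5:3 canvas is width-limited in 3916×3916, giving 3916.00 × 2349.60; scale factor 1.4667.
The scan scales with it: width 2002.50 × 1.4667 ≈ 2937.00.

2937 px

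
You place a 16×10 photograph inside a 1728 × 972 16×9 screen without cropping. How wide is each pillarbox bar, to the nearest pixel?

86 px

16×10 (1.600) < 16×9 (1.778), so the photograph fills the height.
That makes the image 1555.20 px wide (972 × 16/10).
Leftover width: 1728 − 1555.20 = 172.80 px → 86.40 each side.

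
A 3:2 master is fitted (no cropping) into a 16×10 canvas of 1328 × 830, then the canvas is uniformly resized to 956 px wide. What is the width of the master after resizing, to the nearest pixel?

896 px

In the 1328×830 frame the master fills the height: width = 830 × 3/2 ≈ 1245.00 px.
Scaling 1328 → 956 is ×0.7199, so the width becomes 1245.00 × 0.7199 ≈ 896.25 px.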